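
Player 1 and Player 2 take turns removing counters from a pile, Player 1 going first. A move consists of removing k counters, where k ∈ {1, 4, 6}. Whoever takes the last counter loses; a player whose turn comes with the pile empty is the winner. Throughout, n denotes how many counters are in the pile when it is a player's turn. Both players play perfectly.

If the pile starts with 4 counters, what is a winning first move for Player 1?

Remove 1, leaving 3.

Positions with no move are W. A position that does have a move is losing for the player to move precisely when every available move leads to a winning position for the opponent. Fill in the labels:
n=0: no move; the opponent has just taken the last counter and therefore loses → W
n=1: the only move is to 0(W), a W ⇒ L
n=2: can move to 1, which is L ⇒ W
n=3: the only move is to 2(W), a W ⇒ L
n=4: can move to 3, which is L ⇒ W
From 4, the L positions reachable in one move are: 3.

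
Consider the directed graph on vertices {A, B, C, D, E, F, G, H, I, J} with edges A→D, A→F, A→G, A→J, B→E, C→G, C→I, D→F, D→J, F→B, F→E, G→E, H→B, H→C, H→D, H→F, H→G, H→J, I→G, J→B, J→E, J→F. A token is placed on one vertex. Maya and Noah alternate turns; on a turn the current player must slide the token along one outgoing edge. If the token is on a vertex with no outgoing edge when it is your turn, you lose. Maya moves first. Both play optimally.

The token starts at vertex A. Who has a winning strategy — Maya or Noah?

Compute win/loss labels from the base case upward. A position with no move is L. Any other position is W if it can reach an L in one move, else L.
Every edge goes from a vertex to one that appears earlier in the order E, G, B, I, F, J, C, D, H, A, so processing vertices in that order labels each vertex after all of its successors.
E: no outgoing edge → L
G: W (go to E, an L position)
B: W (go to E, an L position)
I: L (sole option G(W) is W)
F: W (go to E, an L position)
J: W (go to E, an L position)
C: W (go to I, an L position)
D: L (options J(W), F(W) are all W)
H: W (go to D, an L position)
A: W (go to D, an L position)
From A Maya can move to D, reaching an L position.

Maya wins.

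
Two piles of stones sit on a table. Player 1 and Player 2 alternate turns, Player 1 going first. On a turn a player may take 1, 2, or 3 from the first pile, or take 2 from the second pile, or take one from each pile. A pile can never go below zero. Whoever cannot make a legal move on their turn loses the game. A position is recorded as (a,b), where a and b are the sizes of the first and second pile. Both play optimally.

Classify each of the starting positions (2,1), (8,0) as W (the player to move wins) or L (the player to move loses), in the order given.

(2,1): W, (8,0): L

Use the standard recursion: the mover loses at a terminal position; elsewhere, the mover wins exactly when some move hands the opponent an L position.
No move ever increases a pile, so every position that can arise here has a ≤ 8 and b ≤ 1; it is enough to label the cells with 0 ≤ a ≤ 8 and 0 ≤ b ≤ 1.
Every move lowers a or b (never raises either), so fill the grid row by row in increasing a, and left to right within a row: each cell's successors are then already labelled.
      b=0  b=1
a=0:    L    L
a=1:    W    W
a=2:    W    W
a=3:    W    W
a=4:    L    L
a=5:    W    W
a=6:    W    W
a=7:    W    W
a=8:    L    L
Cells with no legal move (terminal, hence L): (0,0), (0,1).
The remaining L cells, each justified by listing all of its moves:
(4,0): →(3,0)(W), (2,0)(W), (1,0)(W) — all W, so L
(4,1): →(3,1)(W), (2,1)(W), (1,1)(W), (3,0)(W) — all W, so L
(8,0): →(7,0)(W), (6,0)(W), (5,0)(W) — all W, so L
(8,1): →(7,1)(W), (6,1)(W), (5,1)(W), (7,0)(W) — all W, so L
Every other cell has at least one move into one of the L cells above, so it is W.
(2,1): the move to (0,1) reaches an L cell, so W
(8,0): one of the L cells justified above, so L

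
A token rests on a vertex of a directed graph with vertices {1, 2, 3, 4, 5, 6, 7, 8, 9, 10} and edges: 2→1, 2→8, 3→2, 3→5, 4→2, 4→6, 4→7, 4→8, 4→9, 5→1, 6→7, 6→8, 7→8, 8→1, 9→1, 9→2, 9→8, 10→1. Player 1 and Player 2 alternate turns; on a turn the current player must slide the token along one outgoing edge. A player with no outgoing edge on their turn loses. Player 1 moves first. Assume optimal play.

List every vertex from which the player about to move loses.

Classify positions by backward induction: terminal positions (no move available) are L. From any other position, the mover wins iff some move reaches an L.
Every edge goes from a vertex to one that appears earlier in the order 1, 8, 7, 6, 2, 5, 9, 4, 10, 3, so processing vertices in that order labels each vertex after all of its successors.
1: no outgoing edge → L
8: can move to 1, which is L ⇒ W
7: the only move is to 8(W), a W ⇒ L
6: can move to 7, which is L ⇒ W
2: can move to 1, which is L ⇒ W
5: can move to 1, which is L ⇒ W
9: can move to 1, which is L ⇒ W
4: can move to 7, which is L ⇒ W
10: can move to 1, which is L ⇒ W
3: moves to 5(W), 2(W); every one is W ⇒ L
The losing starting vertices are exactly the entries labelled L in this table (3 of them).

1, 3, 7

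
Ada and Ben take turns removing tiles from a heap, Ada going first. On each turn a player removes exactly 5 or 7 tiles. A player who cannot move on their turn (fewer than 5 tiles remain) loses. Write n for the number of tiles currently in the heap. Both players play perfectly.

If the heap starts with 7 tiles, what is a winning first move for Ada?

Build the W/L table. Terminal = L. A non-terminal position is W if it has a move to some L; otherwise it is L.
n=0: no move → L
n=1: no move → L
n=2: no move → L
n=3: no move → L
n=4: no move → L
n=5: W (go to 0, an L position)
n=6: W (go to 1, an L position)
n=7: W (go to 2, an L position)
From 7, the L positions reachable in one move are: 2, 0. Any move reaching one of these is winning.

Remove 5, leaving 2.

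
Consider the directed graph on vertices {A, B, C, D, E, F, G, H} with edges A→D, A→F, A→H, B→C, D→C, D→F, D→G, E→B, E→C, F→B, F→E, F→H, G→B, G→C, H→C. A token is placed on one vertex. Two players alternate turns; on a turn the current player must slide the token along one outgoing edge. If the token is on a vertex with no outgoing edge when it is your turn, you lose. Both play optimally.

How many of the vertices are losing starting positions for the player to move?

2

Work bottom-up. With no move the player to move loses. Otherwise the position is W if at least one move leads to an L position for the opponent, and L if every move leads to a W.
Every edge goes from a vertex to one that appears earlier in the order C, B, E, G, H, F, D, A, so processing vertices in that order labels each vertex after all of its successors.
C: no outgoing edge → L
B: can move to C, which is L ⇒ W
E: can move to C, which is L ⇒ W
G: can move to C, which is L ⇒ W
H: can move to C, which is L ⇒ W
F: moves to H(W), E(W), B(W); every one is W ⇒ L
D: can move to F, which is L ⇒ W
A: can move to F, which is L ⇒ W
The L vertices are C, F; that is 2 in all.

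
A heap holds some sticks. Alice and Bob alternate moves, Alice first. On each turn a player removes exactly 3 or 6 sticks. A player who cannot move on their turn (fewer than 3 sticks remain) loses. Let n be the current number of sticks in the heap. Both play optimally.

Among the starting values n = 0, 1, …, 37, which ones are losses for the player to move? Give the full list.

Work bottom-up. With no move the player to move loses. Otherwise the position is W if at least one move leads to an L position for the opponent, and L if every move leads to a W.
n=0: no move → L
n=1: no move → L
n=2: no move → L
n=3: can move to 0, which is L ⇒ W
n=4: can move to 1, which is L ⇒ W
n=5: can move to 2, which is L ⇒ W
n=6: can move to 0, which is L ⇒ W
n=7: can move to 1, which is L ⇒ W
n=8: can move to 2, which is L ⇒ W
n=9: moves to 6(W), 3(W); every one is W ⇒ L
n=10: moves to 7(W), 4(W); every one is W ⇒ L
n=11: moves to 8(W), 5(W); every one is W ⇒ L
n=12: can move to 9, which is L ⇒ W
n=13: can move to 10, which is L ⇒ W
n=14: can move to 11, which is L ⇒ W
n=15: can move to 9, which is L ⇒ W
n=16: can move to 10, which is L ⇒ W
n=17: can move to 11, which is L ⇒ W
n=18: moves to 15(W), 12(W); every one is W ⇒ L
n=19: moves to 16(W), 13(W); every one is W ⇒ L
n=20: moves to 17(W), 14(W); every one is W ⇒ L
n=21: can move to 18, which is L ⇒ W
n=22: can move to 19, which is L ⇒ W
n=23: can move to 20, which is L ⇒ W
n=24: can move to 18, which is L ⇒ W
n=25: can move to 19, which is L ⇒ W
n=26: can move to 20, which is L ⇒ W
n=27: moves to 24(W), 21(W); every one is W ⇒ L
n=28: moves to 25(W), 22(W); every one is W ⇒ L
n=29: moves to 26(W), 23(W); every one is W ⇒ L
n=30: can move to 27, which is L ⇒ W
n=31: can move to 28, which is L ⇒ W
n=32: can move to 29, which is L ⇒ W
n=33: can move to 27, which is L ⇒ W
n=34: can move to 28, which is L ⇒ W
n=35: can move to 29, which is L ⇒ W
n=36: moves to 33(W), 30(W); every one is W ⇒ L
n=37: moves to 34(W), 31(W); every one is W ⇒ L
Reading off the rows marked L gives the requested list; there are 14 such values of n.

0, 1, 2, 9, 10, 11, 18, 19, 20, 27, 28, 29, 36, 37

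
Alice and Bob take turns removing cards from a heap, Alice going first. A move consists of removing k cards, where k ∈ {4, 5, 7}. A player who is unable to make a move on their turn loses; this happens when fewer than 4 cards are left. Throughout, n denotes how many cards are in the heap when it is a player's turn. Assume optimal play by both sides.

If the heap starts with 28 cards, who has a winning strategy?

Alice wins.

Use the standard recursion: the mover loses at a terminal position; elsewhere, the mover wins exactly when some move hands the opponent an L position.
n=0: no move → L
n=1: no move → L
n=2: no move → L
n=3: no move → L
n=4: W (go to 0, an L position)
n=5: W (go to 1, an L position)
n=6: W (go to 2, an L position)
n=7: W (go to 3, an L position)
n=8: W (go to 3, an L position)
n=9: W (go to 2, an L position)
n=10: W (go to 3, an L position)
n=11: L (options 7(W), 6(W), 4(W) are all W)
n=12: L (options 8(W), 7(W), 5(W) are all W)
n=13: L (options 9(W), 8(W), 6(W) are all W)
n=14: L (options 10(W), 9(W), 7(W) are all W)
n=15: W (go to 11, an L position)
n=16: W (go to 12, an L position)
n=17: W (go to 13, an L position)
n=18: W (go to 14, an L position)
n=19: W (go to 14, an L position)
n=20: W (go to 13, an L position)
n=21: W (go to 14, an L position)
n=22: L (options 18(W), 17(W), 15(W) are all W)
n=23: L (options 19(W), 18(W), 16(W) are all W)
n=24: L (options 20(W), 19(W), 17(W) are all W)
n=25: L (options 21(W), 20(W), 18(W) are all W)
n=26: W (go to 22, an L position)
n=27: W (go to 23, an L position)
n=28: W (go to 24, an L position)
From 28 Alice can remove 4, leaving 24, reaching an L position.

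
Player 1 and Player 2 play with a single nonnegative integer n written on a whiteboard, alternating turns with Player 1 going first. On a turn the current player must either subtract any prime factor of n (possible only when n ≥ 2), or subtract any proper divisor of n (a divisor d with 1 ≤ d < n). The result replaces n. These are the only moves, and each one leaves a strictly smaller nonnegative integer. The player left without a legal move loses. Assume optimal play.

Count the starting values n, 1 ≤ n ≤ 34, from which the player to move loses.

7

Use the standard recursion: the mover loses at a terminal position; elsewhere, the mover wins exactly when some move hands the opponent an L position.
n=0: no move → L
n=1: no move → L
n=2: W (go to 0, an L position)
n=3: W (go to 0, an L position)
n=4: L (options 2(W), 3(W) are all W)
n=5: W (go to 0, an L position)
n=6: W (go to 4, an L position)
n=7: W (go to 0, an L position)
n=8: W (go to 4, an L position)
n=9: L (options 6(W), 8(W) are all W)
n=10: W (go to 9, an L position)
n=11: W (go to 0, an L position)
n=12: W (go to 9, an L position)
n=13: W (go to 0, an L position)
n=14: L (options 7(W), 12(W), 13(W) are all W)
n=15: W (go to 14, an L position)
n=16: W (go to 14, an L position)
n=17: W (go to 0, an L position)
n=18: W (go to 9, an L position)
n=19: W (go to 0, an L position)
n=20: L (options 10(W), 15(W), 16(W), 18(W), 19(W) are all W)
n=21: W (go to 14, an L position)
n=22: W (go to 20, an L position)
n=23: W (go to 0, an L position)
n=24: W (go to 20, an L position)
n=25: W (go to 20, an L position)
n=26: L (options 13(W), 24(W), 25(W) are all W)
n=27: W (go to 26, an L position)
n=28: W (go to 14, an L position)
n=29: W (go to 0, an L position)
n=30: W (go to 20, an L position)
n=31: W (go to 0, an L position)
n=32: L (options 16(W), 24(W), 28(W), 30(W), 31(W) are all W)
n=33: W (go to 32, an L position)
n=34: W (go to 32, an L position)
L entries with 1 ≤ n ≤ 34 (n=0 is outside the asked range and is not counted): n = 1, 4, 9, 14, 20, 26, 32; that makes 7.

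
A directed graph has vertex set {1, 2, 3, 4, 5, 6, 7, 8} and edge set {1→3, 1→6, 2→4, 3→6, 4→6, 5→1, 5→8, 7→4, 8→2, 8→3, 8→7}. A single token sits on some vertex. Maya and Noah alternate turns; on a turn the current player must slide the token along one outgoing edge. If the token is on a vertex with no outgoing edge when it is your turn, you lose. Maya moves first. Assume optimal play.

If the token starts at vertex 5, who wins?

Work bottom-up. With no move the player to move loses. Otherwise the position is W if at least one move leads to an L position for the opponent, and L if every move leads to a W.
Every edge goes from a vertex to one that appears earlier in the order 6, 3, 4, 2, 1, 7, 8, 5, so processing vertices in that order labels each vertex after all of its successors.
6: no outgoing edge → L
3: reaches L-position 6 → W
4: reaches L-position 6 → W
2: only reaches 4(W), which is W → L
1: reaches L-position 6 → W
7: only reaches 4(W), which is W → L
8: reaches L-position 7 → W
5: only reaches 8(W), 1(W), all W → L
Every move from 5 reaches a W position, so the mover loses.

Noah wins.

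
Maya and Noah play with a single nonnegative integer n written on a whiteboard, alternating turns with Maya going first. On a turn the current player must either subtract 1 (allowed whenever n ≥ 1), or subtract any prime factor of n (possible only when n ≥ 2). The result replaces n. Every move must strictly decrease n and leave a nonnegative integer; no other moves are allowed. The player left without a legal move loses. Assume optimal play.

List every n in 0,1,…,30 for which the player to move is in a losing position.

Build the W/L table. Terminal = L. A non-terminal position is W if it has a move to some L; otherwise it is L.
n=0: no move → L
n=1: →0(L), so W
n=2: →0(L), so W
n=3: →0(L), so W
n=4: →2(W), 3(W) — all W, so L
n=5: →0(L), so W
n=6: →4(L), so W
n=7: →0(L), so W
n=8: →6(W), 7(W) — all W, so L
n=9: →8(L), so W
n=10: →8(L), so W
n=11: →0(L), so W
n=12: →9(W), 10(W), 11(W) — all W, so L
n=13: →0(L), so W
n=14: →12(L), so W
n=15: →12(L), so W
n=16: →14(W), 15(W) — all W, so L
n=17: →0(L), so W
n=18: →16(L), so W
n=19: →0(L), so W
n=20: →15(W), 18(W), 19(W) — all W, so L
n=21: →20(L), so W
n=22: →20(L), so W
n=23: →0(L), so W
n=24: →21(W), 22(W), 23(W) — all W, so L
n=25: →20(L), so W
n=26: →24(L), so W
n=27: →24(L), so W
n=28: →21(W), 26(W), 27(W) — all W, so L
n=29: →0(L), so W
n=30: →28(L), so W
Reading off the rows marked L gives the requested list; there are 8 such values of n.

0, 4, 8, 12, 16, 20, 24, 28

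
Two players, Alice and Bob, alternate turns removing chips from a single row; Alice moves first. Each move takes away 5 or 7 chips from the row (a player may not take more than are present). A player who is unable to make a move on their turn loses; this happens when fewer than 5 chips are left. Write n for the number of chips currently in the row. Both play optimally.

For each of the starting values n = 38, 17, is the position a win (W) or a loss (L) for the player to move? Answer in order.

38: L, 17: W

Classify positions by backward induction: terminal positions (no move available) are L. From any other position, the mover wins iff some move reaches an L.
n=0: no move → L
n=1: no move → L
n=2: no move → L
n=3: no move → L
n=4: no move → L
n=5: W (go to 0, an L position)
n=6: W (go to 1, an L position)
n=7: W (go to 2, an L position)
n=8: W (go to 3, an L position)
n=9: W (go to 4, an L position)
n=10: W (go to 3, an L position)
n=11: W (go to 4, an L position)
n=12: L (options 7(W), 5(W) are all W)
n=13: L (options 8(W), 6(W) are all W)
n=14: L (options 9(W), 7(W) are all W)
n=15: L (options 10(W), 8(W) are all W)
n=16: L (options 11(W), 9(W) are all W)
n=17: W (go to 12, an L position)
n=18: W (go to 13, an L position)
n=19: W (go to 14, an L position)
n=20: W (go to 15, an L position)
n=21: W (go to 16, an L position)
n=22: W (go to 15, an L position)
n=23: W (go to 16, an L position)
n=24: L (options 19(W), 17(W) are all W)
n=25: L (options 20(W), 18(W) are all W)
n=26: L (options 21(W), 19(W) are all W)
n=27: L (options 22(W), 20(W) are all W)
n=28: L (options 23(W), 21(W) are all W)
n=29: W (go to 24, an L position)
n=30: W (go to 25, an L position)
n=31: W (go to 26, an L position)
n=32: W (go to 27, an L position)
n=33: W (go to 28, an L position)
n=34: W (go to 27, an L position)
n=35: W (go to 28, an L position)
n=36: L (options 31(W), 29(W) are all W)
n=37: L (options 32(W), 30(W) are all W)
n=38: L (options 33(W), 31(W) are all W)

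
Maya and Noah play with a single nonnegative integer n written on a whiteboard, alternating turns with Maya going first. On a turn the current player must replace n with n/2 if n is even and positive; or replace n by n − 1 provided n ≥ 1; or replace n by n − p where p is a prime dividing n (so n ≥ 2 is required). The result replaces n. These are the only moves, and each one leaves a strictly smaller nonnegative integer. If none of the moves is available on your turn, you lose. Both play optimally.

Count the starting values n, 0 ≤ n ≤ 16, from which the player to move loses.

4

Work bottom-up. With no move the player to move loses. Otherwise the position is W if at least one move leads to an L position for the opponent, and L if every move leads to a W.
n=0: no move → L
n=1: reaches L-position 0 → W
n=2: reaches L-position 0 → W
n=3: reaches L-position 0 → W
n=4: only reaches 2(W), 3(W), all W → L
n=5: reaches L-position 0 → W
n=6: reaches L-position 4 → W
n=7: reaches L-position 0 → W
n=8: reaches L-position 4 → W
n=9: only reaches 6(W), 8(W), all W → L
n=10: reaches L-position 9 → W
n=11: reaches L-position 0 → W
n=12: reaches L-position 9 → W
n=13: reaches L-position 0 → W
n=14: only reaches 7(W), 12(W), 13(W), all W → L
n=15: reaches L-position 14 → W
n=16: reaches L-position 14 → W
L entries with 0 ≤ n ≤ 16: n = 0, 4, 9, 14; that makes 4.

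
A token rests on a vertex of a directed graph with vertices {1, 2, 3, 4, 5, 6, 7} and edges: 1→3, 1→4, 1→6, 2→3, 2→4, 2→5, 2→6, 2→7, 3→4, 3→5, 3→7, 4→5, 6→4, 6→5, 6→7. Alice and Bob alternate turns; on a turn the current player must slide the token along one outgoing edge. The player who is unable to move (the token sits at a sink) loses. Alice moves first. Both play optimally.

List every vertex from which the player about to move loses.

1, 5, 7

Work bottom-up. With no move the player to move loses. Otherwise the position is W if at least one move leads to an L position for the opponent, and L if every move leads to a W.
Every edge goes from a vertex to one that appears earlier in the order 7, 5, 4, 6, 3, 1, 2, so processing vertices in that order labels each vertex after all of its successors.
7: no outgoing edge → L
5: no outgoing edge → L
4: reaches L-position 5 → W
6: reaches L-position 5 → W
3: reaches L-position 5 → W
1: only reaches 3(W), 6(W), 4(W), all W → L
2: reaches L-position 5 → W
Reading off the rows marked L gives the requested list; there are 3 such vertices.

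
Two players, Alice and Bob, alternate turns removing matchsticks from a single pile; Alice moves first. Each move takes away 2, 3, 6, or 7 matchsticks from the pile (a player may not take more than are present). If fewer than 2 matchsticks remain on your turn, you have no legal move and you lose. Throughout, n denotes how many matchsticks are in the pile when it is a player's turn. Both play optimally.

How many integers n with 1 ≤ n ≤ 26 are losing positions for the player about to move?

Label each position W (a win for the player to move) or L (a loss). A position with no legal move is L; any other position is W exactly when some move reaches an L, and L when every move reaches a W.
n=0: no move → L
n=1: no move → L
n=2: W (go to 0, an L position)
n=3: W (go to 1, an L position)
n=4: W (go to 1, an L position)
n=5: L (options 3(W), 2(W) are all W)
n=6: W (go to 0, an L position)
n=7: W (go to 5, an L position)
n=8: W (go to 5, an L position)
n=9: L (options 7(W), 6(W), 3(W), 2(W) are all W)
n=10: L (options 8(W), 7(W), 4(W), 3(W) are all W)
n=11: W (go to 9, an L position)
n=12: W (go to 10, an L position)
n=13: W (go to 10, an L position)
n=14: L (options 12(W), 11(W), 8(W), 7(W) are all W)
n=15: W (go to 9, an L position)
n=16: W (go to 14, an L position)
n=17: W (go to 14, an L position)
n=18: L (options 16(W), 15(W), 12(W), 11(W) are all W)
n=19: L (options 17(W), 16(W), 13(W), 12(W) are all W)
n=20: W (go to 18, an L position)
n=21: W (go to 19, an L position)
n=22: W (go to 19, an L position)
n=23: L (options 21(W), 20(W), 17(W), 16(W) are all W)
n=24: W (go to 18, an L position)
n=25: W (go to 23, an L position)
n=26: W (go to 23, an L position)
L entries with 1 ≤ n ≤ 26 (n=0 is outside the asked range and is not counted): n = 1, 5, 9, 10, 14, 18, 19, 23; that makes 8.

8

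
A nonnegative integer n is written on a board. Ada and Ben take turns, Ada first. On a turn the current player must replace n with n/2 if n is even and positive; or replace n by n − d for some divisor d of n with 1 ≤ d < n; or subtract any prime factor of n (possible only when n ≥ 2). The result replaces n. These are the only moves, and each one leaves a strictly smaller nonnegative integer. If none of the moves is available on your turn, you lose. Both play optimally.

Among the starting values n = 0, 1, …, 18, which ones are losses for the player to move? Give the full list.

0, 1, 4, 9, 14

Compute win/loss labels from the base case upward. A position with no move is L. Any other position is W if it can reach an L in one move, else L.
n=0: no move → L
n=1: no move → L
n=2: can move to 0, which is L ⇒ W
n=3: can move to 0, which is L ⇒ W
n=4: moves to 2(W), 3(W); every one is W ⇒ L
n=5: can move to 0, which is L ⇒ W
n=6: can move to 4, which is L ⇒ W
n=7: can move to 0, which is L ⇒ W
n=8: can move to 4, which is L ⇒ W
n=9: moves to 6(W), 8(W); every one is W ⇒ L
n=10: can move to 9, which is L ⇒ W
n=11: can move to 0, which is L ⇒ W
n=12: can move to 9, which is L ⇒ W
n=13: can move to 0, which is L ⇒ W
n=14: moves to 7(W), 12(W), 13(W); every one is W ⇒ L
n=15: can move to 14, which is L ⇒ W
n=16: can move to 14, which is L ⇒ W
n=17: can move to 0, which is L ⇒ W
n=18: can move to 9, which is L ⇒ W
The losing starting values of n are exactly the entries labelled L in this table (5 of them).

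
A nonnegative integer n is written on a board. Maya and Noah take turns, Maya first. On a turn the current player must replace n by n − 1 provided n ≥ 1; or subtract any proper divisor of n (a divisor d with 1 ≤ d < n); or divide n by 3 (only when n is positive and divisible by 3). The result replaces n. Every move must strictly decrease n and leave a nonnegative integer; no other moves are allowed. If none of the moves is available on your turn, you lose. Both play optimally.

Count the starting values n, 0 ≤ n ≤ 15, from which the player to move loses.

Use the standard recursion: the mover loses at a terminal position; elsewhere, the mover wins exactly when some move hands the opponent an L position.
n=0: no move → L
n=1: reaches L-position 0 → W
n=2: only reaches 1(W), which is W → L
n=3: reaches L-position 2 → W
n=4: reaches L-position 2 → W
n=5: only reaches 4(W), which is W → L
n=6: reaches L-position 2 → W
n=7: only reaches 6(W), which is W → L
n=8: reaches L-position 7 → W
n=9: only reaches 3(W), 6(W), 8(W), all W → L
n=10: reaches L-position 5 → W
n=11: only reaches 10(W), which is W → L
n=12: reaches L-position 9 → W
n=13: only reaches 12(W), which is W → L
n=14: reaches L-position 7 → W
n=15: reaches L-position 5 → W
L entries with 0 ≤ n ≤ 15: n = 0, 2, 5, 7, 9, 11, 13; that makes 7.

7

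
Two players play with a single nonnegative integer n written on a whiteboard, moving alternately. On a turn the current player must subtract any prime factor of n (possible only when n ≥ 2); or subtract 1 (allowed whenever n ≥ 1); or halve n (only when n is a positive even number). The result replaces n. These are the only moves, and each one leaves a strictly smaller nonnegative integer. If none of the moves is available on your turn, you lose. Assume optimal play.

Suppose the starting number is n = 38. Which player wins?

Compute win/loss labels from the base case upward. A position with no move is L. Any other position is W if it can reach an L in one move, else L.
n=0: no move → L
n=1: →0(L), so W
n=2: →0(L), so W
n=3: →0(L), so W
n=4: →2(W), 3(W) — all W, so L
n=5: →0(L), so W
n=6: →4(L), so W
n=7: →0(L), so W
n=8: →4(L), so W
n=9: →6(W), 8(W) — all W, so L
n=10: →9(L), so W
n=11: →0(L), so W
n=12: →9(L), so W
n=13: →0(L), so W
n=14: →7(W), 12(W), 13(W) — all W, so L
n=15: →14(L), so W
n=16: →14(L), so W
n=17: →0(L), so W
n=18: →9(L), so W
n=19: →0(L), so W
n=20: →10(W), 15(W), 18(W), 19(W) — all W, so L
n=21: →14(L), so W
n=22: →20(L), so W
n=23: →0(L), so W
n=24: →12(W), 21(W), 22(W), 23(W) — all W, so L
n=25: →20(L), so W
n=26: →24(L), so W
n=27: →24(L), so W
n=28: →14(L), so W
n=29: →0(L), so W
n=30: →15(W), 25(W), 27(W), 28(W), 29(W) — all W, so L
n=31: →0(L), so W
n=32: →30(L), so W
n=33: →30(L), so W
n=34: →17(W), 32(W), 33(W) — all W, so L
n=35: →30(L), so W
n=36: →34(L), so W
n=37: →0(L), so W
n=38: →19(W), 36(W), 37(W) — all W, so L
Every move from 38 reaches a W position, so the mover loses.

The second player wins.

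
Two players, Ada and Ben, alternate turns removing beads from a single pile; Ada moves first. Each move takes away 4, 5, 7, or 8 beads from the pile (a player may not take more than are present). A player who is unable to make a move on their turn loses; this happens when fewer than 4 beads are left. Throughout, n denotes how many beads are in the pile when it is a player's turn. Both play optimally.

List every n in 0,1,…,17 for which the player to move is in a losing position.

0, 1, 2, 3, 12, 13, 14, 15

Use the standard recursion: the mover loses at a terminal position; elsewhere, the mover wins exactly when some move hands the opponent an L position.
n=0: no move → L
n=1: no move → L
n=2: no move → L
n=3: no move → L
n=4: can move to 0, which is L ⇒ W
n=5: can move to 1, which is L ⇒ W
n=6: can move to 2, which is L ⇒ W
n=7: can move to 3, which is L ⇒ W
n=8: can move to 3, which is L ⇒ W
n=9: can move to 2, which is L ⇒ W
n=10: can move to 3, which is L ⇒ W
n=11: can move to 3, which is L ⇒ W
n=12: moves to 8(W), 7(W), 5(W), 4(W); every one is W ⇒ L
n=13: moves to 9(W), 8(W), 6(W), 5(W); every one is W ⇒ L
n=14: moves to 10(W), 9(W), 7(W), 6(W); every one is W ⇒ L
n=15: moves to 11(W), 10(W), 8(W), 7(W); every one is W ⇒ L
n=16: can move to 12, which is L ⇒ W
n=17: can move to 13, which is L ⇒ W
The losing starting values of n are exactly the entries labelled L in this table (8 of them).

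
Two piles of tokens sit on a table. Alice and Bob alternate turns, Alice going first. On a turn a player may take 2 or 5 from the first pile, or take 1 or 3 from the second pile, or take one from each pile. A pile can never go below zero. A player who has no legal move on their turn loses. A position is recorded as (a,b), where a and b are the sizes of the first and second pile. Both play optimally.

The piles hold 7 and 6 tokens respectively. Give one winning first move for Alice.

Move to (7,5).

Build the W/L table. Terminal = L. A non-terminal position is W if it has a move to some L; otherwise it is L.
No move ever increases a pile, so every position that can arise here has a ≤ 7 and b ≤ 6; it is enough to label the cells with 0 ≤ a ≤ 7 and 0 ≤ b ≤ 6.
Every move lowers a or b (never raises either), so fill the grid row by row in increasing a, and left to right within a row: each cell's successors are then already labelled.
      b=0  b=1  b=2  b=3  b=4  b=5  b=6
a=0:    L    W    L    W    L    W    L
a=1:    L    W    L    W    L    W    L
a=2:    W    W    W    W    W    W    W
a=3:    W    L    W    L    W    L    W
a=4:    L    W    W    W    W    L    W
a=5:    W    W    W    W    W    W    W
a=6:    W    L    W    L    W    W    W
a=7:    L    W    W    W    W    L    W
Cells with no legal move (terminal, hence L): (0,0), (1,0).
The remaining L cells, each justified by listing all of its moves:
(0,2): the only move is to (0,1)(W), a W ⇒ L
(0,4): moves to (0,3)(W), (0,1)(W); every one is W ⇒ L
(0,6): moves to (0,5)(W), (0,3)(W); every one is W ⇒ L
(1,2): moves to (1,1)(W), (0,1)(W); every one is W ⇒ L
(1,4): moves to (1,3)(W), (1,1)(W), (0,3)(W); every one is W ⇒ L
(1,6): moves to (1,5)(W), (1,3)(W), (0,5)(W); every one is W ⇒ L
(3,1): moves to (1,1)(W), (3,0)(W), (2,0)(W); every one is W ⇒ L
(3,3): moves to (1,3)(W), (3,2)(W), (3,0)(W), (2,2)(W); every one is W ⇒ L
(3,5): moves to (1,5)(W), (3,4)(W), (3,2)(W), (2,4)(W); every one is W ⇒ L
(4,0): the only move is to (2,0)(W), a W ⇒ L
(4,5): moves to (2,5)(W), (4,4)(W), (4,2)(W), (3,4)(W); every one is W ⇒ L
(6,1): moves to (4,1)(W), (1,1)(W), (6,0)(W), (5,0)(W); every one is W ⇒ L
(6,3): moves to (4,3)(W), (1,3)(W), (6,2)(W), (6,0)(W), (5,2)(W); every one is W ⇒ L
(7,0): moves to (5,0)(W), (2,0)(W); every one is W ⇒ L
(7,5): moves to (5,5)(W), (2,5)(W), (7,4)(W), (7,2)(W), (6,4)(W); every one is W ⇒ L
Every other cell has at least one move into one of the L cells above, so it is W.
From (7,6), the L positions reachable in one move are: (7,5).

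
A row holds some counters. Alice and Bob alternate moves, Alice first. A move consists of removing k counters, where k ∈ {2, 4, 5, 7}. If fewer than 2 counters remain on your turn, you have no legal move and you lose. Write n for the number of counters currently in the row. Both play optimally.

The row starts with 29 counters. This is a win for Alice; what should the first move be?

Remove 2, leaving 27.

Classify positions by backward induction: terminal positions (no move available) are L. From any other position, the mover wins iff some move reaches an L.
n=0: no move → L
n=1: no move → L
n=2: reaches L-position 0 → W
n=3: reaches L-position 1 → W
n=4: reaches L-position 0 → W
n=5: reaches L-position 1 → W
n=6: reaches L-position 1 → W
n=7: reaches L-position 0 → W
n=8: reaches L-position 1 → W
n=9: only reaches 7(W), 5(W), 4(W), 2(W), all W → L
n=10: only reaches 8(W), 6(W), 5(W), 3(W), all W → L
n=11: reaches L-position 9 → W
n=12: reaches L-position 10 → W
n=13: reaches L-position 9 → W
n=14: reaches L-position 10 → W
n=15: reaches L-position 10 → W
n=16: reaches L-position 9 → W
n=17: reaches L-position 10 → W
n=18: only reaches 16(W), 14(W), 13(W), 11(W), all W → L
n=19: only reaches 17(W), 15(W), 14(W), 12(W), all W → L
n=20: reaches L-position 18 → W
n=21: reaches L-position 19 → W
n=22: reaches L-position 18 → W
n=23: reaches L-position 19 → W
n=24: reaches L-position 19 → W
n=25: reaches L-position 18 → W
n=26: reaches L-position 19 → W
n=27: only reaches 25(W), 23(W), 22(W), 20(W), all W → L
n=28: only reaches 26(W), 24(W), 23(W), 21(W), all W → L
n=29: reaches L-position 27 → W
From 29, the L positions reachable in one move are: 27.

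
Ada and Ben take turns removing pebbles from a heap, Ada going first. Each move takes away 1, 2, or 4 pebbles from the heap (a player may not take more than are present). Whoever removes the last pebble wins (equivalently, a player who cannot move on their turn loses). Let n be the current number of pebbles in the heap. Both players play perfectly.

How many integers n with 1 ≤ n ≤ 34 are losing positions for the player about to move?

11

Build the W/L table. Terminal = L. A non-terminal position is W if it has a move to some L; otherwise it is L.
n=0: no move → L
n=1: can move to 0, which is L ⇒ W
n=2: can move to 0, which is L ⇒ W
n=3: moves to 2(W), 1(W); every one is W ⇒ L
n=4: can move to 3, which is L ⇒ W
n=5: can move to 3, which is L ⇒ W
n=6: moves to 5(W), 4(W), 2(W); every one is W ⇒ L
n=7: can move to 6, which is L ⇒ W
n=8: can move to 6, which is L ⇒ W
n=9: moves to 8(W), 7(W), 5(W); every one is W ⇒ L
n=10: can move to 9, which is L ⇒ W
n=11: can move to 9, which is L ⇒ W
n=12: moves to 11(W), 10(W), 8(W); every one is W ⇒ L
n=13: can move to 12, which is L ⇒ W
n=14: can move to 12, which is L ⇒ W
n=15: moves to 14(W), 13(W), 11(W); every one is W ⇒ L
n=16: can move to 15, which is L ⇒ W
n=17: can move to 15, which is L ⇒ W
n=18: moves to 17(W), 16(W), 14(W); every one is W ⇒ L
n=19: can move to 18, which is L ⇒ W
n=20: can move to 18, which is L ⇒ W
n=21: moves to 20(W), 19(W), 17(W); every one is W ⇒ L
n=22: can move to 21, which is L ⇒ W
n=23: can move to 21, which is L ⇒ W
n=24: moves to 23(W), 22(W), 20(W); every one is W ⇒ L
n=25: can move to 24, which is L ⇒ W
n=26: can move to 24, which is L ⇒ W
n=27: moves to 26(W), 25(W), 23(W); every one is W ⇒ L
n=28: can move to 27, which is L ⇒ W
n=29: can move to 27, which is L ⇒ W
n=30: moves to 29(W), 28(W), 26(W); every one is W ⇒ L
n=31: can move to 30, which is L ⇒ W
n=32: can move to 30, which is L ⇒ W
n=33: moves to 32(W), 31(W), 29(W); every one is W ⇒ L
n=34: can move to 33, which is L ⇒ W
L entries with 1 ≤ n ≤ 34 (n=0 is outside the asked range and is not counted): n = 3, 6, 9, 12, 15, 18, 21, 24, 27, 30, 33; that makes 11.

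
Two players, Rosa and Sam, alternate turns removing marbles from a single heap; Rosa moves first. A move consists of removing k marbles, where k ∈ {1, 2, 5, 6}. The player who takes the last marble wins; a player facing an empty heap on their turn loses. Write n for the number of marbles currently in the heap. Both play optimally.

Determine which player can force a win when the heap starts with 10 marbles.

Build the W/L table. Terminal = L. A non-terminal position is W if it has a move to some L; otherwise it is L.
n=0: no move → L
n=1: W (go to 0, an L position)
n=2: W (go to 0, an L position)
n=3: L (options 2(W), 1(W) are all W)
n=4: W (go to 3, an L position)
n=5: W (go to 3, an L position)
n=6: W (go to 0, an L position)
n=7: L (options 6(W), 5(W), 2(W), 1(W) are all W)
n=8: W (go to 7, an L position)
n=9: W (go to 7, an L position)
n=10: L (options 9(W), 8(W), 5(W), 4(W) are all W)
Every move from 10 reaches a W position, so the mover loses.

Sam wins.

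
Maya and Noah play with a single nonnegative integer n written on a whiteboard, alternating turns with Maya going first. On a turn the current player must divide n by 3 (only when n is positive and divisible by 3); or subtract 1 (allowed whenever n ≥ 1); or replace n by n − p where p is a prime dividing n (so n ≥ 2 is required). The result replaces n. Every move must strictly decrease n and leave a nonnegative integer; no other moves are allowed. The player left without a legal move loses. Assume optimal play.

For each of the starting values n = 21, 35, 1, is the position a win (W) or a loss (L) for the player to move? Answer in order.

21: W, 35: L, 1: W

Compute win/loss labels from the base case upward. A position with no move is L. Any other position is W if it can reach an L in one move, else L.
n=0: no move → L
n=1: W (go to 0, an L position)
n=2: W (go to 0, an L position)
n=3: W (go to 0, an L position)
n=4: L (options 2(W), 3(W) are all W)
n=5: W (go to 0, an L position)
n=6: W (go to 4, an L position)
n=7: W (go to 0, an L position)
n=8: L (options 6(W), 7(W) are all W)
n=9: W (go to 8, an L position)
n=10: W (go to 8, an L position)
n=11: W (go to 0, an L position)
n=12: W (go to 4, an L position)
n=13: W (go to 0, an L position)
n=14: L (options 7(W), 12(W), 13(W) are all W)
n=15: W (go to 14, an L position)
n=16: W (go to 14, an L position)
n=17: W (go to 0, an L position)
n=18: L (options 6(W), 15(W), 16(W), 17(W) are all W)
n=19: W (go to 0, an L position)
n=20: W (go to 18, an L position)
n=21: W (go to 14, an L position)
n=22: L (options 11(W), 20(W), 21(W) are all W)
n=23: W (go to 0, an L position)
n=24: W (go to 8, an L position)
n=25: L (options 20(W), 24(W) are all W)
n=26: W (go to 25, an L position)
n=27: L (options 9(W), 24(W), 26(W) are all W)
n=28: W (go to 27, an L position)
n=29: W (go to 0, an L position)
n=30: W (go to 25, an L position)
n=31: W (go to 0, an L position)
n=32: L (options 30(W), 31(W) are all W)
n=33: W (go to 22, an L position)
n=34: W (go to 32, an L position)
n=35: L (options 28(W), 30(W), 34(W) are all W)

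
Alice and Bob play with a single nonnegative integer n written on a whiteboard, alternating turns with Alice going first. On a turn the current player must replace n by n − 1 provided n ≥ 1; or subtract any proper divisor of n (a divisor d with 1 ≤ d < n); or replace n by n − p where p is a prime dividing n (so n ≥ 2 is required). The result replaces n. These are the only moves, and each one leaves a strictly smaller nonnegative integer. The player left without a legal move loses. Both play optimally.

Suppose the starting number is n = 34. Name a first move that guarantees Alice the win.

Build the W/L table. Terminal = L. A non-terminal position is W if it has a move to some L; otherwise it is L.
n=0: no move → L
n=1: can move to 0, which is L ⇒ W
n=2: can move to 0, which is L ⇒ W
n=3: can move to 0, which is L ⇒ W
n=4: moves to 2(W), 3(W); every one is W ⇒ L
n=5: can move to 0, which is L ⇒ W
n=6: can move to 4, which is L ⇒ W
n=7: can move to 0, which is L ⇒ W
n=8: can move to 4, which is L ⇒ W
n=9: moves to 6(W), 8(W); every one is W ⇒ L
n=10: can move to 9, which is L ⇒ W
n=11: can move to 0, which is L ⇒ W
n=12: can move to 9, which is L ⇒ W
n=13: can move to 0, which is L ⇒ W
n=14: moves to 7(W), 12(W), 13(W); every one is W ⇒ L
n=15: can move to 14, which is L ⇒ W
n=16: can move to 14, which is L ⇒ W
n=17: can move to 0, which is L ⇒ W
n=18: can move to 9, which is L ⇒ W
n=19: can move to 0, which is L ⇒ W
n=20: moves to 10(W), 15(W), 16(W), 18(W), 19(W); every one is W ⇒ L
n=21: can move to 14, which is L ⇒ W
n=22: can move to 20, which is L ⇒ W
n=23: can move to 0, which is L ⇒ W
n=24: can move to 20, which is L ⇒ W
n=25: can move to 20, which is L ⇒ W
n=26: moves to 13(W), 24(W), 25(W); every one is W ⇒ L
n=27: can move to 26, which is L ⇒ W
n=28: can move to 14, which is L ⇒ W
n=29: can move to 0, which is L ⇒ W
n=30: can move to 20, which is L ⇒ W
n=31: can move to 0, which is L ⇒ W
n=32: moves to 16(W), 24(W), 28(W), 30(W), 31(W); every one is W ⇒ L
n=33: can move to 32, which is L ⇒ W
n=34: can move to 32, which is L ⇒ W
From 34, the L positions reachable in one move are: 32.

Move to 32.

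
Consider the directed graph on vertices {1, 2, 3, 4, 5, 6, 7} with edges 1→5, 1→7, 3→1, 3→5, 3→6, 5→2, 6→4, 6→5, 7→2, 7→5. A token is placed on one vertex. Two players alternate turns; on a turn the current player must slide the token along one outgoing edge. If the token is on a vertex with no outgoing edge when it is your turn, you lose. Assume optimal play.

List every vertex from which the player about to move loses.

Positions with no move are L. A position that does have a move is losing for the player to move precisely when every available move leads to a winning position for the opponent. Fill in the labels:
Every edge goes from a vertex to one that appears earlier in the order 4, 2, 5, 6, 7, 1, 3, so processing vertices in that order labels each vertex after all of its successors.
4: no outgoing edge → L
2: no outgoing edge → L
5: can move to 2, which is L ⇒ W
6: can move to 4, which is L ⇒ W
7: can move to 2, which is L ⇒ W
1: moves to 7(W), 5(W); every one is W ⇒ L
3: can move to 1, which is L ⇒ W
The losing starting vertices are exactly the entries labelled L in this table (3 of them).

1, 2, 4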